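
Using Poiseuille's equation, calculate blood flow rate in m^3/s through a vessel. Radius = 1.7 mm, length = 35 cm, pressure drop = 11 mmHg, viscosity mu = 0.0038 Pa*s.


Q = pi*r^4*dP / (8*mu*L)
r = 0.0017 m, L = 0.35 m
dP = 11 mmHg = 1466.542 Pa
Q = 3.6166e-06 m^3/s


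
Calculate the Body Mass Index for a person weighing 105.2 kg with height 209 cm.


BMI = weight / height^2
height = 209 cm = 2.09 m
BMI = 105.2 / 2.09^2
BMI = 24.08 kg/m^2


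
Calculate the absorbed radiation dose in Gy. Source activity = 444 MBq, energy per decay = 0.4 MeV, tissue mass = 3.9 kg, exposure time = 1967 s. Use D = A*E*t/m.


A = 444 MBq = 4.4400e+08 Bq
E = 0.4 MeV = 6.408e-14 J
D = A*E*t/m = 4.4400e+08*6.408e-14*1967/3.9
D = 0.01435 Gy


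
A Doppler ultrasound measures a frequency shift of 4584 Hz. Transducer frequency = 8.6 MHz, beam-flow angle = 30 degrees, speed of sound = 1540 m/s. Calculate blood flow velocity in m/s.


v = fd * c / (2 * f0 * cos(theta))
v = 4584 * 1540 / (2 * 8.6000e+06 * cos(30))
v = 0.4739 m/s


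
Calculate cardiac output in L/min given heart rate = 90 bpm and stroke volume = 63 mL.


CO = HR * SV
CO = 90 * 63 / 1000
CO = 5.67 L/min


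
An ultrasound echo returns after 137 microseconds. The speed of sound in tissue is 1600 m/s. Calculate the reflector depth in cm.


depth = c * t / 2
t = 137 us = 1.3700e-04 s
depth = 1600 * 1.3700e-04 / 2
depth = 0.1096 m = 10.96 cm


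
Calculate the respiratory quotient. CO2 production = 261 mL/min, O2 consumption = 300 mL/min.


RQ = VCO2 / VO2
RQ = 261 / 300
RQ = 0.87


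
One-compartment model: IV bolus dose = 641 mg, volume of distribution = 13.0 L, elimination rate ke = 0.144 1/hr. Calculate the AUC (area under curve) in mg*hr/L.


C0 = Dose/Vd = 641/13.0 = 49.3077 mg/L
AUC = C0/ke = 49.3077/0.144
AUC = 342.4 mg*hr/L


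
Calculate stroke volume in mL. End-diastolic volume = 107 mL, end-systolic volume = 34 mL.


SV = EDV - ESV
SV = 107 - 34
SV = 73 mL


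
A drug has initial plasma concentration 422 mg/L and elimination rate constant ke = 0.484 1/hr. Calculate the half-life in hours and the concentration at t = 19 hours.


t_half = ln(2) / ke = 0.693147 / 0.484 = 1.432 hr
C(t) = C0 * exp(-ke*t) = 422 * exp(-0.484*19)
C(19) = 0.04281 mg/L


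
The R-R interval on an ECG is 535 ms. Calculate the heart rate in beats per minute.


HR = 60 / RR_interval(s)
RR = 535 ms = 0.535 s
HR = 60 / 0.535 = 112.1 bpm


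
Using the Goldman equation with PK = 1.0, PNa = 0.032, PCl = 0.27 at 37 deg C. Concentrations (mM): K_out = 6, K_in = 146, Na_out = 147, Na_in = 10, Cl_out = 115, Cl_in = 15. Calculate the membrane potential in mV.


Vm = (RT/F)*ln((PK*Ko + PNa*Nao + PCl*Cli)/(PK*Ki + PNa*Nai + PCl*Clo))
Numer = 14.754, Denom = 177.37
Vm = -66.46 mV


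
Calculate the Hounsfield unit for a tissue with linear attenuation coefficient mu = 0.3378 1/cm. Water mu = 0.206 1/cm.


HU = ((mu_tissue - mu_water) / mu_water) * 1000
HU = ((0.3378 - 0.206) / 0.206) * 1000
HU = 639.8


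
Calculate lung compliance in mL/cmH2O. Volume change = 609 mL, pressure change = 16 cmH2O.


C = dV / dP
C = 609 / 16
C = 38.06 mL/cmH2O


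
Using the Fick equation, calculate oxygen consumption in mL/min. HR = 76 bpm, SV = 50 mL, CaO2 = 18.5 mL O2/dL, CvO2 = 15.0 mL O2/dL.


CO = HR*SV = 76*50/1000 = 3.8 L/min
a-v O2 diff = 18.5 - 15.0 = 3.5 mL/dL
VO2 = CO * (CaO2-CvO2) * 10 dL/L
VO2 = 3.8 * 3.5 * 10
VO2 = 133 mL/min


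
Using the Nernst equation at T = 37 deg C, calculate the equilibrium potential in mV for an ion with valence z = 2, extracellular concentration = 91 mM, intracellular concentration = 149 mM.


E = (RT/(zF)) * ln(C_out/C_in)
T = 37 + 273.15 = 310.15 K
E = (8.314 * 310.15 / (2 * 96485)) * ln(91/149)
E = -6.589 mV


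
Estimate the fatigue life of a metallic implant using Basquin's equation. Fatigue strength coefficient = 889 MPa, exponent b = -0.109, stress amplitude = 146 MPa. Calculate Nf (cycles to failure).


sigma_a = sigma_f' * (2Nf)^b
2Nf = (sigma_a/sigma_f')^(1/b)
2Nf = (146/889)^(1/-0.109)
2Nf = 15765087
Nf = 7.8825e+06


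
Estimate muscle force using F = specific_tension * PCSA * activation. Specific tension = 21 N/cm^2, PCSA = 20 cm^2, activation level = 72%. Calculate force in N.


F = sigma * PCSA * activation
F = 21 * 20 * 0.72
F = 302.4 N


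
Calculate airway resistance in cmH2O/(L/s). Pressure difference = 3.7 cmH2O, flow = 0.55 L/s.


R = dP / flow
R = 3.7 / 0.55
R = 6.727 cmH2O/(L/s)


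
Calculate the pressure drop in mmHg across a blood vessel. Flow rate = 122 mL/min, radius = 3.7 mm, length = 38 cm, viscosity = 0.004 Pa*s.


dP = 8*mu*L*Q / (pi*r^4)
Q = 122 mL/min = 2.03333e-06 m^3/s
dP = 41.9938 Pa = 41.9938 / 133.322 mmHg = 0.315 mmHg


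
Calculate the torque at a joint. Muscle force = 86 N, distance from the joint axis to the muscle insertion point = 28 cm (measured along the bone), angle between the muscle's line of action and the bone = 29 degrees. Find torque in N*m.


Torque = F * d * sin(theta)   (moment arm = d*sin(theta))
d = 28 cm = 0.28 m
Torque = 86 * 0.28 * sin(29)
Torque = 11.67 N*m


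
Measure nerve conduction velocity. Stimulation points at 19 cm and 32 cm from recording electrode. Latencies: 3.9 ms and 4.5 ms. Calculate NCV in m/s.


Distance = (32 - 19) / 100 = 0.13 m
dt = (4.5 - 3.9) / 1000 = 6.0000e-04 s
NCV = dist / dt = 216.7 m/s


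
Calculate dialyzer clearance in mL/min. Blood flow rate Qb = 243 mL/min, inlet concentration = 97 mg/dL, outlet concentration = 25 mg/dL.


K = Qb * (Cb_in - Cb_out) / Cb_in
K = 243 * (97 - 25) / 97
K = 180.4 mL/min


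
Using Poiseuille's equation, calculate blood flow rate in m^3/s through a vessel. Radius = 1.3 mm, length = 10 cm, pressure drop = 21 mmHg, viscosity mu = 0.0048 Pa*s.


Q = pi*r^4*dP / (8*mu*L)
r = 0.0013 m, L = 0.1 m
dP = 21 mmHg = 2799.762 Pa
Q = 6.5420e-06 m^3/s


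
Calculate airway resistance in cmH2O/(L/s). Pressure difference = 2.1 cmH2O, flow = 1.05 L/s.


R = dP / flow
R = 2.1 / 1.05
R = 2 cmH2O/(L/s)


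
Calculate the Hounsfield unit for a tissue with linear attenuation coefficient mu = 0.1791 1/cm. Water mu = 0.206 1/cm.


HU = ((mu_tissue - mu_water) / mu_water) * 1000
HU = ((0.1791 - 0.206) / 0.206) * 1000
HU = -130.6


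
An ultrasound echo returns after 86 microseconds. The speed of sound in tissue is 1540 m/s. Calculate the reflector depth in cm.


depth = c * t / 2
t = 86 us = 8.6000e-05 s
depth = 1540 * 8.6000e-05 / 2
depth = 0.06622 m = 6.622 cm


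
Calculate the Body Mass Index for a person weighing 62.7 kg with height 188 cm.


BMI = weight / height^2
height = 188 cm = 1.88 m
BMI = 62.7 / 1.88^2
BMI = 17.74 kg/m^2


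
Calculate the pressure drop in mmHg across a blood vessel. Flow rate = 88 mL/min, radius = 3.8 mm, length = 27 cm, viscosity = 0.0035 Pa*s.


dP = 8*mu*L*Q / (pi*r^4)
Q = 88 mL/min = 1.46667e-06 m^3/s
dP = 16.9266 Pa = 16.9266 / 133.322 mmHg = 0.127 mmHg


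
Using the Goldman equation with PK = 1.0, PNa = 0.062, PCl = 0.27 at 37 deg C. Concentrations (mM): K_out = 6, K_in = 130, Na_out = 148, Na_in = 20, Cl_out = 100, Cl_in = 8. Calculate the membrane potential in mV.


Vm = (RT/F)*ln((PK*Ko + PNa*Nao + PCl*Cli)/(PK*Ki + PNa*Nai + PCl*Clo))
Numer = 17.336, Denom = 158.24
Vm = -59.1 mV


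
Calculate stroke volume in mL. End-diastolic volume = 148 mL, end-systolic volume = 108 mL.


SV = EDV - ESV
SV = 148 - 108
SV = 40 mL


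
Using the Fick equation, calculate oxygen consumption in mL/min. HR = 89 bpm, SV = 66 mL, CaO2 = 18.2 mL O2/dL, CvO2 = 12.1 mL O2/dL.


CO = HR*SV = 89*66/1000 = 5.874 L/min
a-v O2 diff = 18.2 - 12.1 = 6.1 mL/dL
VO2 = CO * (CaO2-CvO2) * 10 dL/L
VO2 = 5.874 * 6.1 * 10
VO2 = 358.3 mL/min


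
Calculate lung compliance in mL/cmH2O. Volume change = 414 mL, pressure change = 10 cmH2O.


C = dV / dP
C = 414 / 10
C = 41.4 mL/cmH2O


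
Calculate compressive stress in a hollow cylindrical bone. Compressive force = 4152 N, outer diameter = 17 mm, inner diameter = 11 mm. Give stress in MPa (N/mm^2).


A = pi*(r_o^2 - r_i^2)
r_o = 8.5 mm, r_i = 5.5 mm
A = 131.947 mm^2
sigma = F/A = 4152 / 131.947
sigma = 31.47 MPa


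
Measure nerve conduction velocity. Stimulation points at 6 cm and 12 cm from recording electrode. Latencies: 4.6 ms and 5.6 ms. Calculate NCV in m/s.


Distance = (12 - 6) / 100 = 0.06 m
dt = (5.6 - 4.6) / 1000 = 0.001 s
NCV = dist / dt = 60 m/s


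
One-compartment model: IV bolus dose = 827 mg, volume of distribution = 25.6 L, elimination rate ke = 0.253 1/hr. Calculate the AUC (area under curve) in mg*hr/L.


C0 = Dose/Vd = 827/25.6 = 32.3047 mg/L
AUC = C0/ke = 32.3047/0.253
AUC = 127.7 mg*hr/L


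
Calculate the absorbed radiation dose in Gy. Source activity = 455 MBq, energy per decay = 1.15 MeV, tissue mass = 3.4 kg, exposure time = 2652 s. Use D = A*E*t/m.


A = 455 MBq = 4.5500e+08 Bq
E = 1.15 MeV = 1.8423e-13 J
D = A*E*t/m = 4.5500e+08*1.8423e-13*2652/3.4
D = 0.06538 Gy


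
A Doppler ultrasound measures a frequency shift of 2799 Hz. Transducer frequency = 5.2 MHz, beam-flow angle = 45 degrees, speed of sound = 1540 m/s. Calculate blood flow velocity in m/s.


v = fd * c / (2 * f0 * cos(theta))
v = 2799 * 1540 / (2 * 5.2000e+06 * cos(45))
v = 0.5861 m/s


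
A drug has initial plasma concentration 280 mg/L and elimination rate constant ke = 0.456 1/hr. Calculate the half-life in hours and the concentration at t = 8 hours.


t_half = ln(2) / ke = 0.693147 / 0.456 = 1.52 hr
C(t) = C0 * exp(-ke*t) = 280 * exp(-0.456*8)
C(8) = 7.292 mg/L


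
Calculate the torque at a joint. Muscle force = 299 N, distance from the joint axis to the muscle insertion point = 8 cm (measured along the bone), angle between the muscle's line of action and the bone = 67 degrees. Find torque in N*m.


Torque = F * d * sin(theta)   (moment arm = d*sin(theta))
d = 8 cm = 0.08 m
Torque = 299 * 0.08 * sin(67)
Torque = 22.02 N*m


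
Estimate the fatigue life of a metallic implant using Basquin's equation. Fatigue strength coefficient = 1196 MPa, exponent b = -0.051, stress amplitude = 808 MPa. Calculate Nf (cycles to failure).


sigma_a = sigma_f' * (2Nf)^b
2Nf = (sigma_a/sigma_f')^(1/b)
2Nf = (808/1196)^(1/-0.051)
2Nf = 2185.7691
Nf = 1093


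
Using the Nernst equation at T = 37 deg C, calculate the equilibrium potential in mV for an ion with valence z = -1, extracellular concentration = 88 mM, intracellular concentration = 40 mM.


E = (RT/(zF)) * ln(C_out/C_in)
T = 37 + 273.15 = 310.15 K
E = (8.314 * 310.15 / (-1 * 96485)) * ln(88/40)
E = -21.07 mV


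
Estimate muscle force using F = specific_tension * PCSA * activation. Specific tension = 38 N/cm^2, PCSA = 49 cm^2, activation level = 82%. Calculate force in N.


F = sigma * PCSA * activation
F = 38 * 49 * 0.82
F = 1527 N


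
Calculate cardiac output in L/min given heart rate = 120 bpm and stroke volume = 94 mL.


CO = HR * SV
CO = 120 * 94 / 1000
CO = 11.28 L/min


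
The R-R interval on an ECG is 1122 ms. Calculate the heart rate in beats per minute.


HR = 60 / RR_interval(s)
RR = 1122 ms = 1.122 s
HR = 60 / 1.122 = 53.48 bpm


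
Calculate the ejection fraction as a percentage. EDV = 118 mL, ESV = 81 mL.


SV = EDV - ESV = 118 - 81 = 37 mL
EF = SV/EDV * 100 = 37/118 * 100
EF = 31.36%


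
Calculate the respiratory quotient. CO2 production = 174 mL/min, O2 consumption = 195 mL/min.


RQ = VCO2 / VO2
RQ = 174 / 195
RQ = 0.8923


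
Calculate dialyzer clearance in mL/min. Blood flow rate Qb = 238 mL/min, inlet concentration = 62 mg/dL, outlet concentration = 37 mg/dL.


K = Qb * (Cb_in - Cb_out) / Cb_in
K = 238 * (62 - 37) / 62
K = 95.97 mL/min


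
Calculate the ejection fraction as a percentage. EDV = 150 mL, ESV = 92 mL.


SV = EDV - ESV = 150 - 92 = 58 mL
EF = SV/EDV * 100 = 58/150 * 100
EF = 38.67%


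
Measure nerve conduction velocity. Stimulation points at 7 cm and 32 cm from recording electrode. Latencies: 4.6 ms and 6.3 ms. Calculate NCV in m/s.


Distance = (32 - 7) / 100 = 0.25 m
dt = (6.3 - 4.6) / 1000 = 0.0017 s
NCV = dist / dt = 147.1 m/s


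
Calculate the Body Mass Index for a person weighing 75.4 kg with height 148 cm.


BMI = weight / height^2
height = 148 cm = 1.48 m
BMI = 75.4 / 1.48^2
BMI = 34.42 kg/m^2


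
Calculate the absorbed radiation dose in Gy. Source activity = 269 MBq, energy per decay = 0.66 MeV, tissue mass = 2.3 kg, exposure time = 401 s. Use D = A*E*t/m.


A = 269 MBq = 2.6900e+08 Bq
E = 0.66 MeV = 1.05732e-13 J
D = A*E*t/m = 2.6900e+08*1.05732e-13*401/2.3
D = 0.004959 Gy


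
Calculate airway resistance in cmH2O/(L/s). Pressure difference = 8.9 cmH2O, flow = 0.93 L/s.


R = dP / flow
R = 8.9 / 0.93
R = 9.57 cmH2O/(L/s)


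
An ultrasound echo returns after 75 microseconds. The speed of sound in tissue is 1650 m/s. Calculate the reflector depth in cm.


depth = c * t / 2
t = 75 us = 7.5000e-05 s
depth = 1650 * 7.5000e-05 / 2
depth = 0.061875 m = 6.1875 cm


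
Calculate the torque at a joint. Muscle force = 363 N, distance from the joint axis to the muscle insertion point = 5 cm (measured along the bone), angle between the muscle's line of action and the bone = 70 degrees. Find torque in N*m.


Torque = F * d * sin(theta)   (moment arm = d*sin(theta))
d = 5 cm = 0.05 m
Torque = 363 * 0.05 * sin(70)
Torque = 17.06 N*m


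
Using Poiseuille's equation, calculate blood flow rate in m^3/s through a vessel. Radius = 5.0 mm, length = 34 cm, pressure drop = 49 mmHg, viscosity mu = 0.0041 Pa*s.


Q = pi*r^4*dP / (8*mu*L)
r = 0.005 m, L = 0.34 m
dP = 49 mmHg = 6532.778 Pa
Q = 0.00115 m^3/s


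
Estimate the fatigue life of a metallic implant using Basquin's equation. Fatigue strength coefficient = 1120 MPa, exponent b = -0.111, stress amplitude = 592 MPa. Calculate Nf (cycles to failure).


sigma_a = sigma_f' * (2Nf)^b
2Nf = (sigma_a/sigma_f')^(1/b)
2Nf = (592/1120)^(1/-0.111)
2Nf = 312.29239
Nf = 156.1


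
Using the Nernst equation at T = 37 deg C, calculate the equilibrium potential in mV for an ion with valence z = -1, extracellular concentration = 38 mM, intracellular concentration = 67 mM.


E = (RT/(zF)) * ln(C_out/C_in)
T = 37 + 273.15 = 310.15 K
E = (8.314 * 310.15 / (-1 * 96485)) * ln(38/67)
E = 15.16 mV


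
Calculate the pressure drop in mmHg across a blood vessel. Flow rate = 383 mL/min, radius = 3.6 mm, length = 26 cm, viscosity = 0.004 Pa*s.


dP = 8*mu*L*Q / (pi*r^4)
Q = 383 mL/min = 6.38333e-06 m^3/s
dP = 100.649 Pa = 100.649 / 133.322 mmHg = 0.7549 mmHg


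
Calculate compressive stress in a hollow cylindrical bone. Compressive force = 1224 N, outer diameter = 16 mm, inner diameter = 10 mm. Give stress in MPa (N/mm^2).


A = pi*(r_o^2 - r_i^2)
r_o = 8 mm, r_i = 5 mm
A = 122.522 mm^2
sigma = F/A = 1224 / 122.522
sigma = 9.99 MPa


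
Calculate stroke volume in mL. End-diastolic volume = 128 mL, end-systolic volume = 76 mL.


SV = EDV - ESV
SV = 128 - 76
SV = 52 mL


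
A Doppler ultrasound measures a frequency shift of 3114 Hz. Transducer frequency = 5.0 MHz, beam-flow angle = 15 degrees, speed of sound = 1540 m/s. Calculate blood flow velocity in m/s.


v = fd * c / (2 * f0 * cos(theta))
v = 3114 * 1540 / (2 * 5.0000e+06 * cos(15))
v = 0.4965 m/s


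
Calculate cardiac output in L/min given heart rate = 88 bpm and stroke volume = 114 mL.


CO = HR * SV
CO = 88 * 114 / 1000
CO = 10.03 L/min


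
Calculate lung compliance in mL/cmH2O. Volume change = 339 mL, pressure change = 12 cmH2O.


C = dV / dP
C = 339 / 12
C = 28.25 mL/cmH2O


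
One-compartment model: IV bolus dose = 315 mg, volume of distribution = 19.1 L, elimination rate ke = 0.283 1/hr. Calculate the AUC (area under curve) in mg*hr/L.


C0 = Dose/Vd = 315/19.1 = 16.4921 mg/L
AUC = C0/ke = 16.4921/0.283
AUC = 58.28 mg*hr/L


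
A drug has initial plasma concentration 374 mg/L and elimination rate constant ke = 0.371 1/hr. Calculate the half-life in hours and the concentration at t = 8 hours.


t_half = ln(2) / ke = 0.693147 / 0.371 = 1.868 hr
C(t) = C0 * exp(-ke*t) = 374 * exp(-0.371*8)
C(8) = 19.23 mg/L


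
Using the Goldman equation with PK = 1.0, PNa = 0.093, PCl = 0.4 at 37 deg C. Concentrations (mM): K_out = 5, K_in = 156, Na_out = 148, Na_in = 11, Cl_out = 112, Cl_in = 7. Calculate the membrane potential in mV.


Vm = (RT/F)*ln((PK*Ko + PNa*Nao + PCl*Cli)/(PK*Ki + PNa*Nai + PCl*Clo))
Numer = 21.564, Denom = 201.823
Vm = -59.77 mV


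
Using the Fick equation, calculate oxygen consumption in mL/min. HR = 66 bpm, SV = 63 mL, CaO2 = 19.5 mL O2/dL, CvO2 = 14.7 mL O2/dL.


CO = HR*SV = 66*63/1000 = 4.158 L/min
a-v O2 diff = 19.5 - 14.7 = 4.8 mL/dL
VO2 = CO * (CaO2-CvO2) * 10 dL/L
VO2 = 4.158 * 4.8 * 10
VO2 = 199.6 mL/min


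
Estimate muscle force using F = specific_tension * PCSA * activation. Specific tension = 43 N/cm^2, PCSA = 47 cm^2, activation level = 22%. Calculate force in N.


F = sigma * PCSA * activation
F = 43 * 47 * 0.22
F = 444.6 N


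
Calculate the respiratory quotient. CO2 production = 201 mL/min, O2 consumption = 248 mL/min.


RQ = VCO2 / VO2
RQ = 201 / 248
RQ = 0.8105


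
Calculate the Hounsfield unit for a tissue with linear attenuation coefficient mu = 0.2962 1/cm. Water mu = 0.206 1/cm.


HU = ((mu_tissue - mu_water) / mu_water) * 1000
HU = ((0.2962 - 0.206) / 0.206) * 1000
HU = 437.9


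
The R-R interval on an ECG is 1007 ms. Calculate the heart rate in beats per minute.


HR = 60 / RR_interval(s)
RR = 1007 ms = 1.007 s
HR = 60 / 1.007 = 59.58 bpm


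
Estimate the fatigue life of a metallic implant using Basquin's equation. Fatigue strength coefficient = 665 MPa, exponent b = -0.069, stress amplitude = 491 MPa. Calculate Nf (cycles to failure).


sigma_a = sigma_f' * (2Nf)^b
2Nf = (sigma_a/sigma_f')^(1/b)
2Nf = (491/665)^(1/-0.069)
2Nf = 81.147955
Nf = 40.57


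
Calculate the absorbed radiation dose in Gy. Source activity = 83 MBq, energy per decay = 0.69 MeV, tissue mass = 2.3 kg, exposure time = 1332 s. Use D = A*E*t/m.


A = 83 MBq = 8.3000e+07 Bq
E = 0.69 MeV = 1.10538e-13 J
D = A*E*t/m = 8.3000e+07*1.10538e-13*1332/2.3
D = 0.005313 Gy


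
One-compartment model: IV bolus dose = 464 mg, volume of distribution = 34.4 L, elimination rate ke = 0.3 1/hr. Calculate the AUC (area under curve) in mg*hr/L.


C0 = Dose/Vd = 464/34.4 = 13.4884 mg/L
AUC = C0/ke = 13.4884/0.3
AUC = 44.96 mg*hr/L


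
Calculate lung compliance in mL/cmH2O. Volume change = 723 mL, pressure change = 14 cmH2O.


C = dV / dP
C = 723 / 14
C = 51.64 mL/cmH2O


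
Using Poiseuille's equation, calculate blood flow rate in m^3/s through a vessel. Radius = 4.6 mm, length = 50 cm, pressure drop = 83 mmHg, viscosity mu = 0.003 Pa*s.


Q = pi*r^4*dP / (8*mu*L)
r = 0.0046 m, L = 0.5 m
dP = 83 mmHg = 11065.726 Pa
Q = 0.001297 m^3/s


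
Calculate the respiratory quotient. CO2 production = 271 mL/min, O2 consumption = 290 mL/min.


RQ = VCO2 / VO2
RQ = 271 / 290
RQ = 0.9345


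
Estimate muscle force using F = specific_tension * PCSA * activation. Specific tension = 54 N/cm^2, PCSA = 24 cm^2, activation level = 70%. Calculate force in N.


F = sigma * PCSA * activation
F = 54 * 24 * 0.7
F = 907.2 N


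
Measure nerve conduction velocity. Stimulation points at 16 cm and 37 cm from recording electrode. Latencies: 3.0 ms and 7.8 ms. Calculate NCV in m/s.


Distance = (37 - 16) / 100 = 0.21 m
dt = (7.8 - 3.0) / 1000 = 0.0048 s
NCV = dist / dt = 43.75 m/s


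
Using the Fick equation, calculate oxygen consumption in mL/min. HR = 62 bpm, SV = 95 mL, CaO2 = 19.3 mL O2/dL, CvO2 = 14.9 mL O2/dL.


CO = HR*SV = 62*95/1000 = 5.89 L/min
a-v O2 diff = 19.3 - 14.9 = 4.4 mL/dL
VO2 = CO * (CaO2-CvO2) * 10 dL/L
VO2 = 5.89 * 4.4 * 10
VO2 = 259.2 mL/min


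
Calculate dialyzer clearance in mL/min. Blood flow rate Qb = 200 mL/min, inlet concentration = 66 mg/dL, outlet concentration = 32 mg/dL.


K = Qb * (Cb_in - Cb_out) / Cb_in
K = 200 * (66 - 32) / 66
K = 103 mL/min


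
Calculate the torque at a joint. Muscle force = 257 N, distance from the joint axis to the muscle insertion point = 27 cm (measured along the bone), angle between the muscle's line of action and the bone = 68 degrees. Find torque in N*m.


Torque = F * d * sin(theta)   (moment arm = d*sin(theta))
d = 27 cm = 0.27 m
Torque = 257 * 0.27 * sin(68)
Torque = 64.34 N*m


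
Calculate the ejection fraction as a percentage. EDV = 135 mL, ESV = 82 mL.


SV = EDV - ESV = 135 - 82 = 53 mL
EF = SV/EDV * 100 = 53/135 * 100
EF = 39.26%


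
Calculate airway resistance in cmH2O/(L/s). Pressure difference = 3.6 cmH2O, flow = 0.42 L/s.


R = dP / flow
R = 3.6 / 0.42
R = 8.571 cmH2O/(L/s)


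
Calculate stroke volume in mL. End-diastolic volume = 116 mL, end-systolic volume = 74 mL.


SV = EDV - ESV
SV = 116 - 74
SV = 42 mL


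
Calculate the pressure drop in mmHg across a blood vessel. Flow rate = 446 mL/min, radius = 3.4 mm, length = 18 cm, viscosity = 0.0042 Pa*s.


dP = 8*mu*L*Q / (pi*r^4)
Q = 446 mL/min = 7.43333e-06 m^3/s
dP = 107.085 Pa = 107.085 / 133.322 mmHg = 0.8032 mmHg


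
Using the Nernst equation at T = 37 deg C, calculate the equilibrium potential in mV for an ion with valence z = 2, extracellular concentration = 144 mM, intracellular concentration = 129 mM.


E = (RT/(zF)) * ln(C_out/C_in)
T = 37 + 273.15 = 310.15 K
E = (8.314 * 310.15 / (2 * 96485)) * ln(144/129)
E = 1.47 mV


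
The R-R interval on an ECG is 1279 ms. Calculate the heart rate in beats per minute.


HR = 60 / RR_interval(s)
RR = 1279 ms = 1.279 s
HR = 60 / 1.279 = 46.91 bpm


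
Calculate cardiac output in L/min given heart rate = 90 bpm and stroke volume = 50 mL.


CO = HR * SV
CO = 90 * 50 / 1000
CO = 4.5 L/min


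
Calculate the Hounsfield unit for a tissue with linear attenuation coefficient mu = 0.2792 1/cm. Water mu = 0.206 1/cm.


HU = ((mu_tissue - mu_water) / mu_water) * 1000
HU = ((0.2792 - 0.206) / 0.206) * 1000
HU = 355.3


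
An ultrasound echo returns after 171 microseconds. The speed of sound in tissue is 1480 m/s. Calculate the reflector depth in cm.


depth = c * t / 2
t = 171 us = 1.7100e-04 s
depth = 1480 * 1.7100e-04 / 2
depth = 0.12654 m = 12.654 cm


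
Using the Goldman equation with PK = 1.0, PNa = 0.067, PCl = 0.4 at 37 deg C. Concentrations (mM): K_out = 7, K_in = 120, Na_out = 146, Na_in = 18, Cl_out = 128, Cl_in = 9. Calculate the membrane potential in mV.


Vm = (RT/F)*ln((PK*Ko + PNa*Nao + PCl*Cli)/(PK*Ki + PNa*Nai + PCl*Clo))
Numer = 20.382, Denom = 172.406
Vm = -57.06 mV


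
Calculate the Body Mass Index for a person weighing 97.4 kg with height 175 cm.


BMI = weight / height^2
height = 175 cm = 1.75 m
BMI = 97.4 / 1.75^2
BMI = 31.8 kg/m^2


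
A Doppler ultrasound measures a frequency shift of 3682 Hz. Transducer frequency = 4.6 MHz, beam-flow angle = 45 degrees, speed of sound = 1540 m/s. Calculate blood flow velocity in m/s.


v = fd * c / (2 * f0 * cos(theta))
v = 3682 * 1540 / (2 * 4.6000e+06 * cos(45))
v = 0.8716 m/s


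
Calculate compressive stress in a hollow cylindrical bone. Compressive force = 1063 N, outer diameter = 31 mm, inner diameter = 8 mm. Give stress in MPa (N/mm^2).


A = pi*(r_o^2 - r_i^2)
r_o = 15.5 mm, r_i = 4 mm
A = 704.502 mm^2
sigma = F/A = 1063 / 704.502
sigma = 1.509 MPa


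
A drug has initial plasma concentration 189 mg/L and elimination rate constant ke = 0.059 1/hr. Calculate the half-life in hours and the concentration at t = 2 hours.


t_half = ln(2) / ke = 0.693147 / 0.059 = 11.75 hr
C(t) = C0 * exp(-ke*t) = 189 * exp(-0.059*2)
C(2) = 168 mg/L


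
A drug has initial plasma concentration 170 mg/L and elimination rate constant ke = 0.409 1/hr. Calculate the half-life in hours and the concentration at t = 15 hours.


t_half = ln(2) / ke = 0.693147 / 0.409 = 1.695 hr
C(t) = C0 * exp(-ke*t) = 170 * exp(-0.409*15)
C(15) = 0.3682 mg/L


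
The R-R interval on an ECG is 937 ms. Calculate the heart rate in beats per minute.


HR = 60 / RR_interval(s)
RR = 937 ms = 0.937 s
HR = 60 / 0.937 = 64.03 bpm


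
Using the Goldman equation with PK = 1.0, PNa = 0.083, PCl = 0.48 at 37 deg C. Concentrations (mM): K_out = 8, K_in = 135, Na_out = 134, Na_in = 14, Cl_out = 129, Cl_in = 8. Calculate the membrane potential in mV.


Vm = (RT/F)*ln((PK*Ko + PNa*Nao + PCl*Cli)/(PK*Ki + PNa*Nai + PCl*Clo))
Numer = 22.962, Denom = 198.082
Vm = -57.59 mV


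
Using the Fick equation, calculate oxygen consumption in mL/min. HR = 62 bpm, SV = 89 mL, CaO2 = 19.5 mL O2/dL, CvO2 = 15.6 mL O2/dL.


CO = HR*SV = 62*89/1000 = 5.518 L/min
a-v O2 diff = 19.5 - 15.6 = 3.9 mL/dL
VO2 = CO * (CaO2-CvO2) * 10 dL/L
VO2 = 5.518 * 3.9 * 10
VO2 = 215.2 mL/min


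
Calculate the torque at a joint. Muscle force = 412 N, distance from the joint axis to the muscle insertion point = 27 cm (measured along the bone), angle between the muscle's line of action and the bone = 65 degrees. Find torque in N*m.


Torque = F * d * sin(theta)   (moment arm = d*sin(theta))
d = 27 cm = 0.27 m
Torque = 412 * 0.27 * sin(65)
Torque = 100.8 N*m


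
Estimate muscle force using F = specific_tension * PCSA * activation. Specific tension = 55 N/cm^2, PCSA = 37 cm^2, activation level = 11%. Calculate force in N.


F = sigma * PCSA * activation
F = 55 * 37 * 0.11
F = 223.8 N


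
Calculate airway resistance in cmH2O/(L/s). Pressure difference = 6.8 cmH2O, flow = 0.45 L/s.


R = dP / flow
R = 6.8 / 0.45
R = 15.11 cmH2O/(L/s)


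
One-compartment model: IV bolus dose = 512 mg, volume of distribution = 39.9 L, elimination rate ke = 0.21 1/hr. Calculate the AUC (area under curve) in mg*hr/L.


C0 = Dose/Vd = 512/39.9 = 12.8321 mg/L
AUC = C0/ke = 12.8321/0.21
AUC = 61.11 mg*hr/L


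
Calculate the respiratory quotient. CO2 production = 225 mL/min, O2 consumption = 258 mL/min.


RQ = VCO2 / VO2
RQ = 225 / 258
RQ = 0.8721


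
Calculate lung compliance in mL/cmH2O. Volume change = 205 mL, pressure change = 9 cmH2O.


C = dV / dP
C = 205 / 9
C = 22.78 mL/cmH2O


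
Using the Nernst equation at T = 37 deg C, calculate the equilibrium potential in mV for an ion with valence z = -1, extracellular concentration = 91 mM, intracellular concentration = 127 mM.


E = (RT/(zF)) * ln(C_out/C_in)
T = 37 + 273.15 = 310.15 K
E = (8.314 * 310.15 / (-1 * 96485)) * ln(91/127)
E = 8.908 mV


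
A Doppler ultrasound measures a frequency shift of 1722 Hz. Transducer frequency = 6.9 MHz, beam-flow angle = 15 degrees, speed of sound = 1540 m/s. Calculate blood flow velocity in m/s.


v = fd * c / (2 * f0 * cos(theta))
v = 1722 * 1540 / (2 * 6.9000e+06 * cos(15))
v = 0.1989 m/s


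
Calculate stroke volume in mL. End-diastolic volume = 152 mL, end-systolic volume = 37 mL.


SV = EDV - ESV
SV = 152 - 37
SV = 115 mL


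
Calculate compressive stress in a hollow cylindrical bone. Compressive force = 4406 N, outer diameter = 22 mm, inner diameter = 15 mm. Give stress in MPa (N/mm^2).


A = pi*(r_o^2 - r_i^2)
r_o = 11 mm, r_i = 7.5 mm
A = 203.418 mm^2
sigma = F/A = 4406 / 203.418
sigma = 21.66 MPa


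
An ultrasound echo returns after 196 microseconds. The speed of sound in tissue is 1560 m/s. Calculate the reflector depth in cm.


depth = c * t / 2
t = 196 us = 1.9600e-04 s
depth = 1560 * 1.9600e-04 / 2
depth = 0.15288 m = 15.288 cm


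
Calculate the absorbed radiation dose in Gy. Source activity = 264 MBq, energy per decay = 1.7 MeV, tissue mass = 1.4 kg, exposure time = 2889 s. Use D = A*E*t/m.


A = 264 MBq = 2.6400e+08 Bq
E = 1.7 MeV = 2.7234e-13 J
D = A*E*t/m = 2.6400e+08*2.7234e-13*2889/1.4
D = 0.1484 Gy


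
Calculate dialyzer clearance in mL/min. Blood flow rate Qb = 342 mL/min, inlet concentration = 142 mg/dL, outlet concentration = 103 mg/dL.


K = Qb * (Cb_in - Cb_out) / Cb_in
K = 342 * (142 - 103) / 142
K = 93.93 mL/min


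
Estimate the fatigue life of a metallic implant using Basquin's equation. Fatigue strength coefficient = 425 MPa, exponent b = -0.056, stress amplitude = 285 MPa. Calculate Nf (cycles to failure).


sigma_a = sigma_f' * (2Nf)^b
2Nf = (sigma_a/sigma_f')^(1/b)
2Nf = (285/425)^(1/-0.056)
2Nf = 1256.0336
Nf = 628


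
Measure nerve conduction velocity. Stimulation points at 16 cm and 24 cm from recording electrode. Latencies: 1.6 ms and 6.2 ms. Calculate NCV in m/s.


Distance = (24 - 16) / 100 = 0.08 m
dt = (6.2 - 1.6) / 1000 = 0.0046 s
NCV = dist / dt = 17.39 m/s


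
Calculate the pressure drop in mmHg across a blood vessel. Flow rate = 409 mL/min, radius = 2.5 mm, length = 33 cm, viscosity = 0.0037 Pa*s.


dP = 8*mu*L*Q / (pi*r^4)
Q = 409 mL/min = 6.81667e-06 m^3/s
dP = 542.585 Pa = 542.585 / 133.322 mmHg = 4.07 mmHg


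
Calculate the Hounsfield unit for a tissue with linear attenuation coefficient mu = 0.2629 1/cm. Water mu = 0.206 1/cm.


HU = ((mu_tissue - mu_water) / mu_water) * 1000
HU = ((0.2629 - 0.206) / 0.206) * 1000
HU = 276.2


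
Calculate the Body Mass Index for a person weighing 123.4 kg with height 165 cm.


BMI = weight / height^2
height = 165 cm = 1.65 m
BMI = 123.4 / 1.65^2
BMI = 45.33 kg/m^2


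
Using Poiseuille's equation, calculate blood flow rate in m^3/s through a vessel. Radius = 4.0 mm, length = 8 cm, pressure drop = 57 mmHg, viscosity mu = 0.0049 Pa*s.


Q = pi*r^4*dP / (8*mu*L)
r = 0.004 m, L = 0.08 m
dP = 57 mmHg = 7599.354 Pa
Q = 0.001949 m^3/s


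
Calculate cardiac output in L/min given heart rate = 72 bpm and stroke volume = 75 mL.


CO = HR * SV
CO = 72 * 75 / 1000
CO = 5.4 L/min


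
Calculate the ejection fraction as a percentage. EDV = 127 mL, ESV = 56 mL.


SV = EDV - ESV = 127 - 56 = 71 mL
EF = SV/EDV * 100 = 71/127 * 100
EF = 55.91%


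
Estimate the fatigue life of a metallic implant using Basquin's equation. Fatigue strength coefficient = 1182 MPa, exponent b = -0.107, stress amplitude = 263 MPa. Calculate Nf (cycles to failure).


sigma_a = sigma_f' * (2Nf)^b
2Nf = (sigma_a/sigma_f')^(1/b)
2Nf = (263/1182)^(1/-0.107)
2Nf = 1257889
Nf = 6.289e+05


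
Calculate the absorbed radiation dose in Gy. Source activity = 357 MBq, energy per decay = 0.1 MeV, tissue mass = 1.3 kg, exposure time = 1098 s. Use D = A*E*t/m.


A = 357 MBq = 3.5700e+08 Bq
E = 0.1 MeV = 1.602e-14 J
D = A*E*t/m = 3.5700e+08*1.602e-14*1098/1.3
D = 0.00483 Gy


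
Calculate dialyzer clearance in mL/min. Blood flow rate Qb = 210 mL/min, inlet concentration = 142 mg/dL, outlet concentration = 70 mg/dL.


K = Qb * (Cb_in - Cb_out) / Cb_in
K = 210 * (142 - 70) / 142
K = 106.5 mL/min


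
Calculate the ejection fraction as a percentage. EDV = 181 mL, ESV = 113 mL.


SV = EDV - ESV = 181 - 113 = 68 mL
EF = SV/EDV * 100 = 68/181 * 100
EF = 37.57%


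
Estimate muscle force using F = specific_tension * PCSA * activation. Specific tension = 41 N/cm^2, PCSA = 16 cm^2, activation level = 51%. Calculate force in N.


F = sigma * PCSA * activation
F = 41 * 16 * 0.51
F = 334.6 N


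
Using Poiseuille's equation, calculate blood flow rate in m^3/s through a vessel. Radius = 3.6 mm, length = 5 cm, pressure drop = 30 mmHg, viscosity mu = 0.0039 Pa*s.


Q = pi*r^4*dP / (8*mu*L)
r = 0.0036 m, L = 0.05 m
dP = 30 mmHg = 3999.66 Pa
Q = 0.001353 m^3/s


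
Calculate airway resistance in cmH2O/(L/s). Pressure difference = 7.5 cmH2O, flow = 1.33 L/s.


R = dP / flow
R = 7.5 / 1.33
R = 5.639 cmH2O/(L/s)


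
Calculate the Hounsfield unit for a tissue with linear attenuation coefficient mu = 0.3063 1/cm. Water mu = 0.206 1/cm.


HU = ((mu_tissue - mu_water) / mu_water) * 1000
HU = ((0.3063 - 0.206) / 0.206) * 1000
HU = 486.9


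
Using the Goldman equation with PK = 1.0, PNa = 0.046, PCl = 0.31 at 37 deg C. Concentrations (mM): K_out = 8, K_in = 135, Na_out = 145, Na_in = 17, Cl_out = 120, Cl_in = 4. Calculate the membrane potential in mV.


Vm = (RT/F)*ln((PK*Ko + PNa*Nao + PCl*Cli)/(PK*Ki + PNa*Nai + PCl*Clo))
Numer = 15.91, Denom = 172.982
Vm = -63.77 mV


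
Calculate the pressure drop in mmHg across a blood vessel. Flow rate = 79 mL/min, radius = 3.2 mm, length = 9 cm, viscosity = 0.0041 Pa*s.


dP = 8*mu*L*Q / (pi*r^4)
Q = 79 mL/min = 1.31667e-06 m^3/s
dP = 11.799 Pa = 11.799 / 133.322 mmHg = 0.0885 mmHg


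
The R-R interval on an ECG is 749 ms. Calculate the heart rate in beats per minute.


HR = 60 / RR_interval(s)
RR = 749 ms = 0.749 s
HR = 60 / 0.749 = 80.11 bpm


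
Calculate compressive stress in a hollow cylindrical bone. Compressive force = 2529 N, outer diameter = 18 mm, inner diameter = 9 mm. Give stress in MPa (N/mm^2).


A = pi*(r_o^2 - r_i^2)
r_o = 9 mm, r_i = 4.5 mm
A = 190.852 mm^2
sigma = F/A = 2529 / 190.852
sigma = 13.25 MPa


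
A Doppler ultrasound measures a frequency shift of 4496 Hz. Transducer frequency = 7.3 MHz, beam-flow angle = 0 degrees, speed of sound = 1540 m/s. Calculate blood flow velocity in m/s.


v = fd * c / (2 * f0 * cos(theta))
v = 4496 * 1540 / (2 * 7.3000e+06 * cos(0))
v = 0.4742 m/s


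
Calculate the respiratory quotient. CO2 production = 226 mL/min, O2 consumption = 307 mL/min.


RQ = VCO2 / VO2
RQ = 226 / 307
RQ = 0.7362


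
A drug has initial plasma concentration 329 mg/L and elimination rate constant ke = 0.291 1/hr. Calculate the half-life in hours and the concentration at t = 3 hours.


t_half = ln(2) / ke = 0.693147 / 0.291 = 2.382 hr
C(t) = C0 * exp(-ke*t) = 329 * exp(-0.291*3)
C(3) = 137.4 mg/L


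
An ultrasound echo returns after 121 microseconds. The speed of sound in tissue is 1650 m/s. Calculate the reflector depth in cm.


depth = c * t / 2
t = 121 us = 1.2100e-04 s
depth = 1650 * 1.2100e-04 / 2
depth = 0.099825 m = 9.9825 cm


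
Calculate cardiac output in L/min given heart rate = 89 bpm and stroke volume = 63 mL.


CO = HR * SV
CO = 89 * 63 / 1000
CO = 5.607 L/min


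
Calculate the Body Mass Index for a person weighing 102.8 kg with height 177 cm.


BMI = weight / height^2
height = 177 cm = 1.77 m
BMI = 102.8 / 1.77^2
BMI = 32.81 kg/m^2


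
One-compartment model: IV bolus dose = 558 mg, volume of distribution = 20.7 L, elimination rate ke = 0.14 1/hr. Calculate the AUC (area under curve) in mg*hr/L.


C0 = Dose/Vd = 558/20.7 = 26.9565 mg/L
AUC = C0/ke = 26.9565/0.14
AUC = 192.5 mg*hr/L


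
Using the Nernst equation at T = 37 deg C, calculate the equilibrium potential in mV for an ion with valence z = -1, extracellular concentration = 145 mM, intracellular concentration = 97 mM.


E = (RT/(zF)) * ln(C_out/C_in)
T = 37 + 273.15 = 310.15 K
E = (8.314 * 310.15 / (-1 * 96485)) * ln(145/97)
E = -10.74 mV


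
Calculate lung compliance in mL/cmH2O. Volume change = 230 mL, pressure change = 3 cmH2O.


C = dV / dP
C = 230 / 3
C = 76.67 mL/cmH2O


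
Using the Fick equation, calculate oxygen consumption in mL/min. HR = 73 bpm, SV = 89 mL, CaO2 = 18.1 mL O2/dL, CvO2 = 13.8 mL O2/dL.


CO = HR*SV = 73*89/1000 = 6.497 L/min
a-v O2 diff = 18.1 - 13.8 = 4.3 mL/dL
VO2 = CO * (CaO2-CvO2) * 10 dL/L
VO2 = 6.497 * 4.3 * 10
VO2 = 279.4 mL/min


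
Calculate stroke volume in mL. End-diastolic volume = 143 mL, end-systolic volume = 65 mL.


SV = EDV - ESV
SV = 143 - 65
SV = 78 mL


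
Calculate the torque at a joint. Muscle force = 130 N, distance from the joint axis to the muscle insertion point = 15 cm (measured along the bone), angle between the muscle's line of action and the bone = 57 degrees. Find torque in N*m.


Torque = F * d * sin(theta)   (moment arm = d*sin(theta))
d = 15 cm = 0.15 m
Torque = 130 * 0.15 * sin(57)
Torque = 16.35 N*m


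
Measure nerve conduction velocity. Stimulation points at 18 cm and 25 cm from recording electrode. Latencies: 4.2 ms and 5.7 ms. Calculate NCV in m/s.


Distance = (25 - 18) / 100 = 0.07 m
dt = (5.7 - 4.2) / 1000 = 0.0015 s
NCV = dist / dt = 46.67 m/s


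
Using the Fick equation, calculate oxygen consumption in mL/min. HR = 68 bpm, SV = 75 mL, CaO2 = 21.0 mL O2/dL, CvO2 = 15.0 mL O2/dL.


CO = HR*SV = 68*75/1000 = 5.1 L/min
a-v O2 diff = 21.0 - 15.0 = 6 mL/dL
VO2 = CO * (CaO2-CvO2) * 10 dL/L
VO2 = 5.1 * 6 * 10
VO2 = 306 mL/min


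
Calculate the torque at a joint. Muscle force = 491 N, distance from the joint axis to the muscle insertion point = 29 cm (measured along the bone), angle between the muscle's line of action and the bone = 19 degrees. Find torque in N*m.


Torque = F * d * sin(theta)   (moment arm = d*sin(theta))
d = 29 cm = 0.29 m
Torque = 491 * 0.29 * sin(19)
Torque = 46.36 N*m


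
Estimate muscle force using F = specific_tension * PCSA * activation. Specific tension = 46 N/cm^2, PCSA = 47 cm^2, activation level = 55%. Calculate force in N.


F = sigma * PCSA * activation
F = 46 * 47 * 0.55
F = 1189 N


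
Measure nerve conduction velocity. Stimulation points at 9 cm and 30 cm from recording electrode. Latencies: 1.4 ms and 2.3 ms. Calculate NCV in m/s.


Distance = (30 - 9) / 100 = 0.21 m
dt = (2.3 - 1.4) / 1000 = 9.0000e-04 s
NCV = dist / dt = 233.3 m/s


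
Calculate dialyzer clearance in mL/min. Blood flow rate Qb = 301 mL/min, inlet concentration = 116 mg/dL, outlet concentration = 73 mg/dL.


K = Qb * (Cb_in - Cb_out) / Cb_in
K = 301 * (116 - 73) / 116
K = 111.6 mL/min


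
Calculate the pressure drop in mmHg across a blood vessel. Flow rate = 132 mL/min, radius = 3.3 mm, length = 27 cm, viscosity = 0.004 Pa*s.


dP = 8*mu*L*Q / (pi*r^4)
Q = 132 mL/min = 2.2e-06 m^3/s
dP = 51.0189 Pa = 51.0189 / 133.322 mmHg = 0.3827 mmHg


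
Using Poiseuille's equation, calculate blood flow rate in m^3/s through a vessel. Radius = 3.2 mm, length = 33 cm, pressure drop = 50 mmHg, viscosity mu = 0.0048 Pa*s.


Q = pi*r^4*dP / (8*mu*L)
r = 0.0032 m, L = 0.33 m
dP = 50 mmHg = 6666.1 Pa
Q = 1.7329e-04 m^3/s


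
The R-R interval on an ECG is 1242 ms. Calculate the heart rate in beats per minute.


HR = 60 / RR_interval(s)
RR = 1242 ms = 1.242 s
HR = 60 / 1.242 = 48.31 bpm


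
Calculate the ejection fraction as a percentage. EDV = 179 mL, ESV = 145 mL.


SV = EDV - ESV = 179 - 145 = 34 mL
EF = SV/EDV * 100 = 34/179 * 100
EF = 18.99%


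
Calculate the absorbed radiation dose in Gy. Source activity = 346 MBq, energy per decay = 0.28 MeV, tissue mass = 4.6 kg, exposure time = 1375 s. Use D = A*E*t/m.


A = 346 MBq = 3.4600e+08 Bq
E = 0.28 MeV = 4.4856e-14 J
D = A*E*t/m = 3.4600e+08*4.4856e-14*1375/4.6
D = 0.004639 Gy


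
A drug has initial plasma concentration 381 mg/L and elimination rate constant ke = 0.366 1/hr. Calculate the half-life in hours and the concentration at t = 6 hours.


t_half = ln(2) / ke = 0.693147 / 0.366 = 1.894 hr
C(t) = C0 * exp(-ke*t) = 381 * exp(-0.366*6)
C(6) = 42.39 mg/L


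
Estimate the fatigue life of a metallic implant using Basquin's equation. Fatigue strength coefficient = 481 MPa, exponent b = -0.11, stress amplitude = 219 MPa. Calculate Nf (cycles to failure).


sigma_a = sigma_f' * (2Nf)^b
2Nf = (sigma_a/sigma_f')^(1/b)
2Nf = (219/481)^(1/-0.11)
2Nf = 1277.5337
Nf = 638.8


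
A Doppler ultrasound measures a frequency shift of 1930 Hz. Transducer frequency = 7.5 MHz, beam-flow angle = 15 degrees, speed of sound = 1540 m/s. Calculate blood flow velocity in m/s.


v = fd * c / (2 * f0 * cos(theta))
v = 1930 * 1540 / (2 * 7.5000e+06 * cos(15))
v = 0.2051 m/s


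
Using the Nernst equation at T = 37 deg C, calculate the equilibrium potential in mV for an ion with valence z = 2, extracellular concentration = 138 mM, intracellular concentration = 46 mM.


E = (RT/(zF)) * ln(C_out/C_in)
T = 37 + 273.15 = 310.15 K
E = (8.314 * 310.15 / (2 * 96485)) * ln(138/46)
E = 14.68 mV


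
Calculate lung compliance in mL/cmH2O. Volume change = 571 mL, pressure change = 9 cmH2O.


C = dV / dP
C = 571 / 9
C = 63.44 mL/cmH2O
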